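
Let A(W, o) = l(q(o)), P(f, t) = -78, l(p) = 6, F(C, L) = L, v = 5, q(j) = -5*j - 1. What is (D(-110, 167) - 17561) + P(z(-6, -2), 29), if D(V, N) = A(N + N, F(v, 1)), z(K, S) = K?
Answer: -17633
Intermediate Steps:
q(j) = -1 - 5*j
A(W, o) = 6
D(V, N) = 6
(D(-110, 167) - 17561) + P(z(-6, -2), 29) = (6 - 17561) - 78 = -17555 - 78 = -17633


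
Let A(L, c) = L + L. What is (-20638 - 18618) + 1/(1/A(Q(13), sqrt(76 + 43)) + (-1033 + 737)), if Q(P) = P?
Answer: -302074946/7695 ≈ -39256.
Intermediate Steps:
A(L, c) = 2*L
(-20638 - 18618) + 1/(1/A(Q(13), sqrt(76 + 43)) + (-1033 + 737)) = (-20638 - 18618) + 1/(1/(2*13) + (-1033 + 737)) = -39256 + 1/(1/26 - 296) = -39256 + 1/(-7695/26) = -39256 - 26/7695 = -302074946/7695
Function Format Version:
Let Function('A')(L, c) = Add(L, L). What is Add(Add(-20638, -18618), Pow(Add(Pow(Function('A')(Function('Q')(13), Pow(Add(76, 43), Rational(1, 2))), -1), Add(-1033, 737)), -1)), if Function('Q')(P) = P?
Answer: Rational(-302074946, 7695) ≈ -39256.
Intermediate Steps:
Function('A')(L, c) = Mul(2, L)
Add(Add(-20638, -18618), Pow(Add(Pow(Function('A')(Function('Q')(13), Pow(Add(76, 43), Rational(1, 2))), -1), Add(-1033, 737)), -1)) = Add(Add(-20638, -18618), Pow(Add(Pow(Mul(2, 13), -1), Add(-1033, 737)), -1)) = Add(-39256, Pow(Add(Pow(26, -1), -296), -1)) = Add(-39256, Pow(Add(Rational(1, 26), -296), -1)) = Add(-39256, Pow(Rational(-7695, 26), -1)) = Add(-39256, Rational(-26, 7695)) = Rational(-302074946, 7695)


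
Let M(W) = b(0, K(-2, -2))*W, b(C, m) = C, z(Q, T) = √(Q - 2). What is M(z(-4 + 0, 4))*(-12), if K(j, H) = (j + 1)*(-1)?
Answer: 0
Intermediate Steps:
K(j, H) = -1 - j (K(j, H) = (1 + j)*(-1) = -1 - j)
z(Q, T) = √(-2 + Q)
M(W) = 0 (M(W) = 0*W = 0)
M(z(-4 + 0, 4))*(-12) = 0*(-12) = 0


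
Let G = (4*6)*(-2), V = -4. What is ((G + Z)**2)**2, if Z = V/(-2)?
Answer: 4477456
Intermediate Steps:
G = -48 (G = 24*(-2) = -48)
Z = 2 (Z = -4/(-2) = -4*(-1/2) = 2)
((G + Z)**2)**2 = ((-48 + 2)**2)**2 = ((-46)**2)**2 = 2116**2 = 4477456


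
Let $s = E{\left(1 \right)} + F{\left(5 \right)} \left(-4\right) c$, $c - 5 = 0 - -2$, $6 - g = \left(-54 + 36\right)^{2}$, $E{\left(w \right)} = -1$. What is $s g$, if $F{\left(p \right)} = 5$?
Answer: $44838$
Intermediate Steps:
$g = -318$ ($g = 6 - \left(-54 + 36\right)^{2} = 6 - \left(-18\right)^{2} = 6 - 324 = -318$)
$c = 7$ ($c = 5 + \left(0 - -2\right) = 5 + \left(0 + 2\right) = 5 + 2 = 7$)
$s = -141$ ($s = -1 + 5 \left(-4\right) 7 = -1 - 140 = -141$)
$s g = \left(-141\right) \left(-318\right) = 44838$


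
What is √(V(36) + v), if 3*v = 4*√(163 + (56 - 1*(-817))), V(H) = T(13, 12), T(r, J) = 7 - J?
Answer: √(-45 + 24*√259)/3 ≈ 6.1576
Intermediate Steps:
V(H) = -5 (V(H) = 7 - 1*12 = 7 - 12 = -5)
v = 8*√259/3 (v = (4*√(163 + (56 - 1*(-817))))/3 = (4*√(163 + (56 + 817)))/3 = (4*√(163 + 873))/3 = (4*√1036)/3 = (4*(2*√259))/3 = (8*√259)/3 = 8*√259/3 ≈ 42.916)
√(V(36) + v) = √(-5 + 8*√259/3)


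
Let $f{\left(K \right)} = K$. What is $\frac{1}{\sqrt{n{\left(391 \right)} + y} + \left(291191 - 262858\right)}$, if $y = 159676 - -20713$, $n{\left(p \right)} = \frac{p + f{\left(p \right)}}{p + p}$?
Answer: $\frac{28333}{802578499} - \frac{\sqrt{180390}}{802578499} \approx 3.4773 \cdot 10^{-5}$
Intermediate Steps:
$n{\left(p \right)} = 1$ ($n{\left(p \right)} = \frac{p + p}{p + p} = \frac{2 p}{2 p} = 2 p \frac{1}{2 p} = 1$)
$y = 180389$ ($y = 159676 + 20713 = 180389$)
$\frac{1}{\sqrt{n{\left(391 \right)} + y} + \left(291191 - 262858\right)} = \frac{1}{\sqrt{1 + 180389} + \left(291191 - 262858\right)} = \frac{1}{\sqrt{180390} + \left(291191 - 262858\right)} = \frac{1}{\sqrt{180390} + 28333} = \frac{1}{28333 + \sqrt{180390}}$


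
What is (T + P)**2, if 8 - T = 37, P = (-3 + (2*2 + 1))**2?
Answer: 625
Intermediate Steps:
P = 4 (P = (-3 + (4 + 1))**2 = (-3 + 5)**2 = 2**2 = 4)
T = -29 (T = 8 - 1*37 = 8 - 37 = -29)
(T + P)**2 = (-29 + 4)**2 = (-25)**2 = 625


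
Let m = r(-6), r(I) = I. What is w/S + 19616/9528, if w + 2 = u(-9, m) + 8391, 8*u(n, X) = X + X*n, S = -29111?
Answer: 61381727/34671201 ≈ 1.7704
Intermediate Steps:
m = -6
u(n, X) = X/8 + X*n/8 (u(n, X) = (X + X*n)/8 = X/8 + X*n/8)
w = 8395 (w = -2 + ((⅛)*(-6)*(1 - 9) + 8391) = -2 + ((⅛)*(-6)*(-8) + 8391) = -2 + (6 + 8391) = -2 + 8397 = 8395)
w/S + 19616/9528 = 8395/(-29111) + 19616/9528 = 8395*(-1/29111) + 19616*(1/9528) = -8395/29111 + 2452/1191 = 61381727/34671201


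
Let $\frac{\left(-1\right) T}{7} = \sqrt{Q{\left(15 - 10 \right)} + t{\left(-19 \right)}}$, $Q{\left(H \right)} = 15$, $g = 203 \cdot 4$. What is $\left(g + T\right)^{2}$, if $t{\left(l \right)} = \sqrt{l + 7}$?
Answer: $49 \left(116 - \sqrt{15 + 2 i \sqrt{3}}\right)^{2} \approx 6.1576 \cdot 10^{5} - 4881.1 i$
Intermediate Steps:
$g = 812$
$t{\left(l \right)} = \sqrt{7 + l}$
$T = - 7 \sqrt{15 + 2 i \sqrt{3}}$ ($T = - 7 \sqrt{15 + \sqrt{7 - 19}} = - 7 \sqrt{15 + \sqrt{-12}} = - 7 \sqrt{15 + 2 i \sqrt{3}} \approx -27.289 - 3.1101 i$)
$\left(g + T\right)^{2} = \left(812 - 7 \sqrt{15 + 2 i \sqrt{3}}\right)^{2}$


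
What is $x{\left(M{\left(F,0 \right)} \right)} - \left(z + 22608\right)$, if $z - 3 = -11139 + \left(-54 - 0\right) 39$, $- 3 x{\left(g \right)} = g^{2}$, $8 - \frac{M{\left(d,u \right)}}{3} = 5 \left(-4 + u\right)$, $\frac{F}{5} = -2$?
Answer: $-11718$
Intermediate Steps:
$F = -10$ ($F = 5 \left(-2\right) = -10$)
$M{\left(d,u \right)} = 84 - 15 u$ ($M{\left(d,u \right)} = 24 - 3 \cdot 5 \left(-4 + u\right) = 24 - 3 \left(-20 + 5 u\right) = 24 - \left(-60 + 15 u\right) = 84 - 15 u$)
$x{\left(g \right)} = - \frac{g^{2}}{3}$
$z = -13242$ ($z = 3 - \left(11139 - \left(-54 - 0\right) 39\right) = 3 - \left(11139 - \left(-54 + \left(-26 + 26\right)\right) 39\right) = 3 - \left(11139 - \left(-54 + 0\right) 39\right) = 3 - 13245 = -13242$)
$x{\left(M{\left(F,0 \right)} \right)} - \left(z + 22608\right) = - \frac{\left(84 - 0\right)^{2}}{3} - \left(-13242 + 22608\right) = - \frac{\left(84 + 0\right)^{2}}{3} - 9366 = - \frac{84^{2}}{3} - 9366 = \left(- \frac{1}{3}\right) 7056 - 9366 = -2352 - 9366 = -11718$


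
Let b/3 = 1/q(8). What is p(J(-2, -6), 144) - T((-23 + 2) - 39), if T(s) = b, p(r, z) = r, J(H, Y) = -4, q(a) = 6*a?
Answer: -65/16 ≈ -4.0625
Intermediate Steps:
b = 1/16 (b = 3/((6*8)) = 3/48 = 3*(1/48) = 1/16 ≈ 0.062500)
T(s) = 1/16
p(J(-2, -6), 144) - T((-23 + 2) - 39) = -4 - 1*1/16 = -4 - 1/16 = -65/16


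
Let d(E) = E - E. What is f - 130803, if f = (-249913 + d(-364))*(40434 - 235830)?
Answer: 48831869745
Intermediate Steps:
d(E) = 0
f = 48832000548 (f = (-249913 + 0)*(40434 - 235830) = -249913*(-195396) = 48832000548)
f - 130803 = 48832000548 - 130803 = 48831869745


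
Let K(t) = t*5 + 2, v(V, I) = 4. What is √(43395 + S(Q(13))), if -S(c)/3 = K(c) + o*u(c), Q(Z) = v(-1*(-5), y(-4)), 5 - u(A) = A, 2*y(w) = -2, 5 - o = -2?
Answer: 6*√1203 ≈ 208.11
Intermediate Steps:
o = 7 (o = 5 - 1*(-2) = 5 + 2 = 7)
y(w) = -1 (y(w) = (½)*(-2) = -1)
u(A) = 5 - A
Q(Z) = 4
K(t) = 2 + 5*t (K(t) = 5*t + 2 = 2 + 5*t)
S(c) = -111 + 6*c (S(c) = -3*((2 + 5*c) + 7*(5 - c)) = -3*((2 + 5*c) + (35 - 7*c)) = -3*(37 - 2*c) = -111 + 6*c)
√(43395 + S(Q(13))) = √(43395 + (-111 + 6*4)) = √(43395 + (-111 + 24)) = √(43395 - 87) = √43308 = 6*√1203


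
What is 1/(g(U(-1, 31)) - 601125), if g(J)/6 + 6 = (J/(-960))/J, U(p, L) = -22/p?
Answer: -160/96185761 ≈ -1.6634e-6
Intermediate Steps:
g(J) = -5761/160 (g(J) = -36 + 6*((J/(-960))/J) = -36 + 6*((J*(-1/960))/J) = -36 + 6*((-J/960)/J) = -36 + 6*(-1/960) = -36 - 1/160 = -5761/160)
1/(g(U(-1, 31)) - 601125) = 1/(-5761/160 - 601125) = 1/(-96185761/160) = -160/96185761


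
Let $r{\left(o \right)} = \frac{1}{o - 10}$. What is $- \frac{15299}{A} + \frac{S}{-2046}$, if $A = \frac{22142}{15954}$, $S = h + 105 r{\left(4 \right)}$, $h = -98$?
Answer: $- \frac{15132897755}{1372804} \approx -11023.0$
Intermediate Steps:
$r{\left(o \right)} = \frac{1}{-10 + o}$
$S = - \frac{231}{2}$ ($S = -98 + \frac{105}{-10 + 4} = -98 + \frac{105}{-6} = -98 + 105 \left(- \frac{1}{6}\right) = -98 - \frac{35}{2} = - \frac{231}{2} \approx -115.5$)
$A = \frac{11071}{7977}$ ($A = 22142 \cdot \frac{1}{15954} = \frac{11071}{7977} \approx 1.3879$)
$- \frac{15299}{A} + \frac{S}{-2046} = - \frac{15299}{\frac{11071}{7977}} - \frac{231}{2 \left(-2046\right)} = \left(-15299\right) \frac{7977}{11071} - - \frac{7}{124} = - \frac{122040123}{11071} + \frac{7}{124} = - \frac{15132897755}{1372804}$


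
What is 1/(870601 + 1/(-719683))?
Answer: 719683/626556739482 ≈ 1.1486e-6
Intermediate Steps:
1/(870601 + 1/(-719683)) = 1/(870601 - 1/719683) = 1/(626556739482/719683) = 719683/626556739482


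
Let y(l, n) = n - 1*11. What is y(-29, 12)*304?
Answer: 304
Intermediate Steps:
y(l, n) = -11 + n (y(l, n) = n - 11 = -11 + n)
y(-29, 12)*304 = (-11 + 12)*304 = 1*304 = 304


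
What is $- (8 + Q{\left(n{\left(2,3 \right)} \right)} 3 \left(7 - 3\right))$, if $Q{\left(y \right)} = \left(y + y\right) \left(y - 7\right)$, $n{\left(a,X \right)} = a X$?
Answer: $136$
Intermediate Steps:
$n{\left(a,X \right)} = X a$
$Q{\left(y \right)} = 2 y \left(-7 + y\right)$
$- (8 + Q{\left(n{\left(2,3 \right)} \right)} 3 \left(7 - 3\right)) = - (8 + 2 \cdot 3 \cdot 2 \left(-7 + 3 \cdot 2\right) 3 \left(7 - 3\right)) = - (8 + 2 \cdot 6 \left(-7 + 6\right) 3 \cdot 4) = - (8 + 2 \cdot 6 \left(-1\right) 12) = - (8 - 144) = \left(-1\right) \left(-136\right) = 136$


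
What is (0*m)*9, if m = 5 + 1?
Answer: 0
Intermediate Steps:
m = 6
(0*m)*9 = (0*6)*9 = 0*9 = 0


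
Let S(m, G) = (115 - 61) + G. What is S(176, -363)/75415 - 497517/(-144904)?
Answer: 37475469219/10927935160 ≈ 3.4293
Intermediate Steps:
S(m, G) = 54 + G
S(176, -363)/75415 - 497517/(-144904) = (54 - 363)/75415 - 497517/(-144904) = -309*1/75415 - 497517*(-1/144904) = -309/75415 + 497517/144904 = 37475469219/10927935160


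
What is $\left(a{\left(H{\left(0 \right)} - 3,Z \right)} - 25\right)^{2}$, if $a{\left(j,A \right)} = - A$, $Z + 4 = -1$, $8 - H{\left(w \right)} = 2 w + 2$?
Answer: $400$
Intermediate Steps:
$H{\left(w \right)} = 6 - 2 w$ ($H{\left(w \right)} = 8 - \left(2 w + 2\right) = 8 - \left(2 + 2 w\right) = 6 - 2 w$)
$Z = -5$ ($Z = -4 - 1 = -5$)
$\left(a{\left(H{\left(0 \right)} - 3,Z \right)} - 25\right)^{2} = \left(\left(-1\right) \left(-5\right) - 25\right)^{2} = \left(5 - 25\right)^{2} = \left(-20\right)^{2} = 400$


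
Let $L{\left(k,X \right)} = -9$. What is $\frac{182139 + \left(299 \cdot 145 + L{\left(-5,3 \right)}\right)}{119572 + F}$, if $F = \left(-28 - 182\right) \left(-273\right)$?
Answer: $\frac{225485}{176902} \approx 1.2746$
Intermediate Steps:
$F = 57330$ ($F = \left(-210\right) \left(-273\right) = 57330$)
$\frac{182139 + \left(299 \cdot 145 + L{\left(-5,3 \right)}\right)}{119572 + F} = \frac{182139 + \left(299 \cdot 145 - 9\right)}{119572 + 57330} = \frac{182139 + \left(43355 - 9\right)}{176902} = \left(182139 + 43346\right) \frac{1}{176902} = 225485 \cdot \frac{1}{176902} = \frac{225485}{176902}$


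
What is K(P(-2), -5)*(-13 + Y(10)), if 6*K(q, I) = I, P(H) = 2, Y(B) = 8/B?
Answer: 61/6 ≈ 10.167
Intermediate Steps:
K(q, I) = I/6
K(P(-2), -5)*(-13 + Y(10)) = ((⅙)*(-5))*(-13 + 8/10) = -5*(-13 + 8*(⅒))/6 = -5*(-13 + ⅘)/6 = -⅚*(-61/5) = 61/6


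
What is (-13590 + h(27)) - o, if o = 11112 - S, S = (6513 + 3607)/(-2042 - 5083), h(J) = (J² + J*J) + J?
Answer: -33086249/1425 ≈ -23218.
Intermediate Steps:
h(J) = J + 2*J² (h(J) = (J² + J²) + J = 2*J² + J = J + 2*J²)
S = -2024/1425 (S = 10120/(-7125) = 10120*(-1/7125) = -2024/1425 ≈ -1.4204)
o = 15836624/1425 (o = 11112 - 1*(-2024/1425) = 11112 + 2024/1425 = 15836624/1425 ≈ 11113.)
(-13590 + h(27)) - o = (-13590 + 27*(1 + 2*27)) - 1*15836624/1425 = (-13590 + 27*(1 + 54)) - 15836624/1425 = (-13590 + 27*55) - 15836624/1425 = (-13590 + 1485) - 15836624/1425 = -12105 - 15836624/1425 = -33086249/1425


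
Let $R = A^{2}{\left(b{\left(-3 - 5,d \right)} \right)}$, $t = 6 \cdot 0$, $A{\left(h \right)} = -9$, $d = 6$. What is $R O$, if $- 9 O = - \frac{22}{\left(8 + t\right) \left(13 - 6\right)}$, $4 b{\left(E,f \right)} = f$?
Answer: $\frac{99}{28} \approx 3.5357$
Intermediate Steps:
$b{\left(E,f \right)} = \frac{f}{4}$
$t = 0$
$O = \frac{11}{252}$ ($O = - \frac{\left(-22\right) \frac{1}{\left(8 + 0\right) \left(13 - 6\right)}}{9} = - \frac{\left(-22\right) \frac{1}{8 \cdot 7}}{9} = - \frac{\left(-22\right) \frac{1}{56}}{9} = \left(- \frac{1}{9}\right) \left(- \frac{11}{28}\right) = \frac{11}{252} \approx 0.043651$)
$R = 81$ ($R = \left(-9\right)^{2} = 81$)
$R O = 81 \cdot \frac{11}{252} = \frac{99}{28}$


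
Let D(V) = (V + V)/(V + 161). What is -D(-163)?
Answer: -163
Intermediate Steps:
D(V) = 2*V/(161 + V) (D(V) = (2*V)/(161 + V) = 2*V/(161 + V))
-D(-163) = -2*(-163)/(161 - 163) = -2*(-163)/(-2) = -2*(-163)*(-1)/2 = -1*163 = -163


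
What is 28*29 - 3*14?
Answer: 770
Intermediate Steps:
28*29 - 3*14 = 812 - 42 = 770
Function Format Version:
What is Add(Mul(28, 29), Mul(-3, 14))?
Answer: 770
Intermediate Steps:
Add(Mul(28, 29), Mul(-3, 14)) = Add(812, -42) = 770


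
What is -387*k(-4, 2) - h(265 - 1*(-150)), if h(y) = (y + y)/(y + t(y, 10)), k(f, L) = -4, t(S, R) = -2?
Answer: 638494/413 ≈ 1546.0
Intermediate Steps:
h(y) = 2*y/(-2 + y) (h(y) = (y + y)/(y - 2) = (2*y)/(-2 + y) = 2*y/(-2 + y))
-387*k(-4, 2) - h(265 - 1*(-150)) = -387*(-4) - 2*(265 - 1*(-150))/(-2 + (265 - 1*(-150))) = 1548 - 2*(265 + 150)/(-2 + (265 + 150)) = 1548 - 2*415/(-2 + 415) = 1548 - 2*415/413 = 1548 - 1*830/413 = 1548 - 830/413 = 638494/413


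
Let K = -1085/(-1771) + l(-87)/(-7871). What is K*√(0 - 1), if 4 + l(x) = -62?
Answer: 1236703*I/1991363 ≈ 0.62103*I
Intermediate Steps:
l(x) = -66 (l(x) = -4 - 62 = -66)
K = 1236703/1991363 (K = -1085/(-1771) - 66/(-7871) = -1085*(-1/1771) - 66*(-1/7871) = 155/253 + 66/7871 = 1236703/1991363 ≈ 0.62103)
K*√(0 - 1) = 1236703*√(0 - 1)/1991363 = 1236703*√(-1)/1991363 = 1236703*I/1991363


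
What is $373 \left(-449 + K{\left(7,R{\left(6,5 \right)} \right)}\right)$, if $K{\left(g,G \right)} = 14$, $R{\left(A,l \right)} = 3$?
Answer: $-162255$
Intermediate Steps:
$373 \left(-449 + K{\left(7,R{\left(6,5 \right)} \right)}\right) = 373 \left(-449 + 14\right) = 373 \left(-435\right) = -162255$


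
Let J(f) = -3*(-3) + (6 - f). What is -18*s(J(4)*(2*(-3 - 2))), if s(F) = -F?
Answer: -1980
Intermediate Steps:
J(f) = 15 - f (J(f) = 9 + (6 - f) = 15 - f)
-18*s(J(4)*(2*(-3 - 2))) = -(-18)*(15 - 1*4)*(2*(-3 - 2)) = -(-18)*(15 - 4)*(2*(-5)) = -(-18)*11*(-10) = -(-18)*(-110) = -18*110 = -1980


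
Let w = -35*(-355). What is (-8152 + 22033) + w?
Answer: 26306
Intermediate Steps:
w = 12425
(-8152 + 22033) + w = (-8152 + 22033) + 12425 = 13881 + 12425 = 26306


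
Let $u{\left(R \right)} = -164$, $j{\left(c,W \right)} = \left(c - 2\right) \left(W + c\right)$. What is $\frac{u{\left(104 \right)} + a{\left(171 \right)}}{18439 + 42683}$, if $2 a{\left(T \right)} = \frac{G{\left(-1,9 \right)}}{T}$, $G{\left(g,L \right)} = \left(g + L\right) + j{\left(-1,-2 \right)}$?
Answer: $- \frac{56071}{20903724} \approx -0.0026823$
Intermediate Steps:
$j{\left(c,W \right)} = \left(-2 + c\right) \left(W + c\right)$
$G{\left(g,L \right)} = 9 + L + g$ ($G{\left(g,L \right)} = \left(g + L\right) - \left(-8 - 1\right) = \left(L + g\right) + \left(1 + 4 + 2 + 2\right) = \left(L + g\right) + 9 = 9 + L + g$)
$a{\left(T \right)} = \frac{17}{2 T}$ ($a{\left(T \right)} = \frac{\left(9 + 9 - 1\right) \frac{1}{T}}{2} = \frac{17 \frac{1}{T}}{2} = \frac{17}{2 T}$)
$\frac{u{\left(104 \right)} + a{\left(171 \right)}}{18439 + 42683} = \frac{-164 + \frac{17}{2 \cdot 171}}{18439 + 42683} = \frac{-164 + \frac{17}{2} \cdot \frac{1}{171}}{61122} = \left(-164 + \frac{17}{342}\right) \frac{1}{61122} = \left(- \frac{56071}{342}\right) \frac{1}{61122} = - \frac{56071}{20903724}$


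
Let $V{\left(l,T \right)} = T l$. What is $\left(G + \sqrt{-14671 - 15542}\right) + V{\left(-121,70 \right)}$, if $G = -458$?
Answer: $-8928 + 9 i \sqrt{373} \approx -8928.0 + 173.82 i$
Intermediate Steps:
$\left(G + \sqrt{-14671 - 15542}\right) + V{\left(-121,70 \right)} = \left(-458 + \sqrt{-14671 - 15542}\right) + 70 \left(-121\right) = \left(-458 + \sqrt{-30213}\right) - 8470 = \left(-458 + 9 i \sqrt{373}\right) - 8470 = -8928 + 9 i \sqrt{373}$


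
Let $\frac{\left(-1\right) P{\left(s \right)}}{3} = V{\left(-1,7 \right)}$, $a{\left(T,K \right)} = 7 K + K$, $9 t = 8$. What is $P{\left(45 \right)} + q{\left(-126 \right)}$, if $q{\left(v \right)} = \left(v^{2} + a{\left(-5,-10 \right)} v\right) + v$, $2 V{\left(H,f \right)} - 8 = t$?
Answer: $\frac{77450}{3} \approx 25817.0$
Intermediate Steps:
$t = \frac{8}{9}$ ($t = \frac{1}{9} \cdot 8 = \frac{8}{9} \approx 0.88889$)
$V{\left(H,f \right)} = \frac{40}{9}$ ($V{\left(H,f \right)} = 4 + \frac{1}{2} \cdot \frac{8}{9} = 4 + \frac{4}{9} = \frac{40}{9}$)
$a{\left(T,K \right)} = 8 K$
$q{\left(v \right)} = v^{2} - 79 v$ ($q{\left(v \right)} = \left(v^{2} + 8 \left(-10\right) v\right) + v = \left(v^{2} - 80 v\right) + v = v^{2} - 79 v$)
$P{\left(s \right)} = - \frac{40}{3}$ ($P{\left(s \right)} = \left(-3\right) \frac{40}{9} = - \frac{40}{3}$)
$P{\left(45 \right)} + q{\left(-126 \right)} = - \frac{40}{3} - 126 \left(-79 - 126\right) = - \frac{40}{3} - -25830 = - \frac{40}{3} + 25830 = \frac{77450}{3}$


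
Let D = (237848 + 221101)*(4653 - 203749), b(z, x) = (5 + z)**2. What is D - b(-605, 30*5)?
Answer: -91375270104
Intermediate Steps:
D = -91374910104 (D = 458949*(-199096) = -91374910104)
D - b(-605, 30*5) = -91374910104 - (5 - 605)**2 = -91374910104 - 1*(-600)**2 = -91374910104 - 1*360000 = -91374910104 - 360000 = -91375270104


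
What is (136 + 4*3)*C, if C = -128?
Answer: -18944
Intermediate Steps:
(136 + 4*3)*C = (136 + 4*3)*(-128) = (136 + 12)*(-128) = 148*(-128) = -18944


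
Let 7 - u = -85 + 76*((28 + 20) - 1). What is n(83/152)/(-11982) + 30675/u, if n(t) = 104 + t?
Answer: -155340483/17605552 ≈ -8.8234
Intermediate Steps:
u = -3480 (u = 7 - (-85 + 76*((28 + 20) - 1)) = 7 - (-85 + 76*(48 - 1)) = 7 - (-85 + 76*47) = 7 - (-85 + 3572) = 7 - 1*3487 = 7 - 3487 = -3480)
n(83/152)/(-11982) + 30675/u = (104 + 83/152)/(-11982) + 30675/(-3480) = (104 + 83*(1/152))*(-1/11982) + 30675*(-1/3480) = (104 + 83/152)*(-1/11982) - 2045/232 = (15891/152)*(-1/11982) - 2045/232 = -5297/607088 - 2045/232 = -155340483/17605552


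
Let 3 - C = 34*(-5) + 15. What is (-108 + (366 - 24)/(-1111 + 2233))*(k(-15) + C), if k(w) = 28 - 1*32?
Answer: -281946/17 ≈ -16585.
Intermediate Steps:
k(w) = -4 (k(w) = 28 - 32 = -4)
C = 158 (C = 3 - (34*(-5) + 15) = 3 - (-170 + 15) = 3 - 1*(-155) = 3 + 155 = 158)
(-108 + (366 - 24)/(-1111 + 2233))*(k(-15) + C) = (-108 + (366 - 24)/(-1111 + 2233))*(-4 + 158) = (-108 + 342/1122)*154 = (-108 + 342*(1/1122))*154 = (-108 + 57/187)*154 = -20139/187*154 = -281946/17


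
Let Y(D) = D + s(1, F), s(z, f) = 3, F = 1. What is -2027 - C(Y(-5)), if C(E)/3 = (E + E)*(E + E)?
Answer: -2075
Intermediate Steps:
Y(D) = 3 + D (Y(D) = D + 3 = 3 + D)
C(E) = 12*E**2 (C(E) = 3*((E + E)*(E + E)) = 3*((2*E)*(2*E)) = 3*(4*E**2) = 12*E**2)
-2027 - C(Y(-5)) = -2027 - 12*(3 - 5)**2 = -2027 - 12*(-2)**2 = -2027 - 12*4 = -2027 - 1*48 = -2027 - 48 = -2075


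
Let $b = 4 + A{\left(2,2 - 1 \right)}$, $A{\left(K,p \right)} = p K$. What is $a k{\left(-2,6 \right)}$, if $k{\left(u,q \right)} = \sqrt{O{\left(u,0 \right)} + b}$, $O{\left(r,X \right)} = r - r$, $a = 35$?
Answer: $35 \sqrt{6} \approx 85.732$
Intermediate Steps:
$O{\left(r,X \right)} = 0$
$A{\left(K,p \right)} = K p$
$b = 6$ ($b = 4 + 2 \left(2 - 1\right) = 4 + 2 \cdot 1 = 4 + 2 = 6$)
$k{\left(u,q \right)} = \sqrt{6}$ ($k{\left(u,q \right)} = \sqrt{0 + 6} = \sqrt{6}$)
$a k{\left(-2,6 \right)} = 35 \sqrt{6}$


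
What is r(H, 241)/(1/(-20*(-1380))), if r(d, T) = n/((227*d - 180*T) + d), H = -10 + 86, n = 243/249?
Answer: -186300/180193 ≈ -1.0339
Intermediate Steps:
n = 81/83 (n = 243*(1/249) = 81/83 ≈ 0.97590)
H = 76
r(d, T) = 81/(83*(-180*T + 228*d)) (r(d, T) = 81/(83*((227*d - 180*T) + d)) = 81/(83*((-180*T + 227*d) + d)) = 81/(83*(-180*T + 228*d)))
r(H, 241)/(1/(-20*(-1380))) = (27/(332*(-15*241 + 19*76)))/(1/(-20*(-1380))) = (27/(332*(-3615 + 1444)))/(1/27600) = ((27/332)/(-2171))/(1/27600) = ((27/332)*(-1/2171))*27600 = -27/720772*27600 = -186300/180193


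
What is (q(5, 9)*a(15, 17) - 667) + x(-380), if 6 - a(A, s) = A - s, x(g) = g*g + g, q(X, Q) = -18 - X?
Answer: 143169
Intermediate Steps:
x(g) = g + g**2 (x(g) = g**2 + g = g + g**2)
a(A, s) = 6 + s - A (a(A, s) = 6 - (A - s) = 6 + (s - A) = 6 + s - A)
(q(5, 9)*a(15, 17) - 667) + x(-380) = ((-18 - 1*5)*(6 + 17 - 1*15) - 667) - 380*(1 - 380) = ((-18 - 5)*(6 + 17 - 15) - 667) - 380*(-379) = (-23*8 - 667) + 144020 = (-184 - 667) + 144020 = -851 + 144020 = 143169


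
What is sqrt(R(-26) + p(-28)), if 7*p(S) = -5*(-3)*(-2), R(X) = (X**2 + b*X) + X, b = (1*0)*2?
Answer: 2*sqrt(7910)/7 ≈ 25.411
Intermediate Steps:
b = 0 (b = 0*2 = 0)
R(X) = X + X**2 (R(X) = (X**2 + 0*X) + X = (X**2 + 0) + X = X**2 + X = X + X**2)
p(S) = -30/7 (p(S) = (-5*(-3)*(-2))/7 = (15*(-2))/7 = (1/7)*(-30) = -30/7)
sqrt(R(-26) + p(-28)) = sqrt(-26*(1 - 26) - 30/7) = sqrt(-26*(-25) - 30/7) = sqrt(650 - 30/7) = sqrt(4520/7) = 2*sqrt(7910)/7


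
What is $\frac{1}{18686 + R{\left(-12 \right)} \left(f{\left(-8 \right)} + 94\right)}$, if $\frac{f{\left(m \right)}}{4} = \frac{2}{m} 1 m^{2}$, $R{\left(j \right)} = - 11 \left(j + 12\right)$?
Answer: $\frac{1}{18686} \approx 5.3516 \cdot 10^{-5}$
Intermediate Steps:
$R{\left(j \right)} = -132 - 11 j$ ($R{\left(j \right)} = - 11 \left(12 + j\right) = -132 - 11 j$)
$f{\left(m \right)} = 8 m$ ($f{\left(m \right)} = 4 \frac{2}{m} 1 m^{2} = 4 \frac{2}{m} m^{2} = 4 \cdot 2 m = 8 m$)
$\frac{1}{18686 + R{\left(-12 \right)} \left(f{\left(-8 \right)} + 94\right)} = \frac{1}{18686 + \left(-132 - -132\right) \left(8 \left(-8\right) + 94\right)} = \frac{1}{18686 + \left(-132 + 132\right) \left(-64 + 94\right)} = \frac{1}{18686 + 0 \cdot 30} = \frac{1}{18686 + 0} = \frac{1}{18686}$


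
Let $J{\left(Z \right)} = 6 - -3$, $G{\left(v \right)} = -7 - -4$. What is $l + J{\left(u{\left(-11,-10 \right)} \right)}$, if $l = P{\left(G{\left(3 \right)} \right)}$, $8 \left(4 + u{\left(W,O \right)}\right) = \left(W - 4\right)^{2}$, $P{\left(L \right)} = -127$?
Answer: $-118$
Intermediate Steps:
$G{\left(v \right)} = -3$ ($G{\left(v \right)} = -7 + 4 = -3$)
$u{\left(W,O \right)} = -4 + \frac{\left(-4 + W\right)^{2}}{8}$ ($u{\left(W,O \right)} = -4 + \frac{\left(W - 4\right)^{2}}{8} = -4 + \frac{\left(-4 + W\right)^{2}}{8}$)
$l = -127$
$J{\left(Z \right)} = 9$ ($J{\left(Z \right)} = 6 + 3 = 9$)
$l + J{\left(u{\left(-11,-10 \right)} \right)} = -127 + 9 = -118$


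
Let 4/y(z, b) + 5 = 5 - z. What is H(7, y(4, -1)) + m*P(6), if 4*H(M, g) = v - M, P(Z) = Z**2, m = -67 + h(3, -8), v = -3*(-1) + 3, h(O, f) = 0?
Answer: -9649/4 ≈ -2412.3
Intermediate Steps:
v = 6 (v = 3 + 3 = 6)
m = -67 (m = -67 + 0 = -67)
y(z, b) = -4/z (y(z, b) = 4/(-5 + (5 - z)) = 4/((-z)) = 4*(-1/z) = -4/z)
H(M, g) = 3/2 - M/4 (H(M, g) = (6 - M)/4 = 3/2 - M/4)
H(7, y(4, -1)) + m*P(6) = (3/2 - 1/4*7) - 67*6**2 = (3/2 - 7/4) - 67*36 = -1/4 - 2412 = -9649/4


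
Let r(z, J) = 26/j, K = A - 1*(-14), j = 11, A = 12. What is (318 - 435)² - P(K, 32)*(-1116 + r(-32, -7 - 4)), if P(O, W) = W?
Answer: 542579/11 ≈ 49325.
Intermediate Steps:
K = 26 (K = 12 - 1*(-14) = 12 + 14 = 26)
r(z, J) = 26/11
(318 - 435)² - P(K, 32)*(-1116 + r(-32, -7 - 4)) = (318 - 435)² - 32*(-1116 + 26/11) = (-117)² - 32*(-12250)/11 = 13689 - 1*(-392000/11) = 13689 + 392000/11 = 542579/11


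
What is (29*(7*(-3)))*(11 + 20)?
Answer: -18879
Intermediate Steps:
(29*(7*(-3)))*(11 + 20) = (29*(-21))*31 = -609*31 = -18879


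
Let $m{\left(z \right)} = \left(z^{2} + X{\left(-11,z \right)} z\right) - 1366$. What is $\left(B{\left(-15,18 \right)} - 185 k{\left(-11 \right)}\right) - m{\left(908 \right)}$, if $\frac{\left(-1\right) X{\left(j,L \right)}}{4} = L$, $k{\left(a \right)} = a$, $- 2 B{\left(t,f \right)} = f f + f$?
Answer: $2476622$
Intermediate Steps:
$B{\left(t,f \right)} = - \frac{f}{2} - \frac{f^{2}}{2}$ ($B{\left(t,f \right)} = - \frac{f f + f}{2} = - \frac{f^{2} + f}{2} = - \frac{f + f^{2}}{2} = - \frac{f}{2} - \frac{f^{2}}{2}$)
$X{\left(j,L \right)} = - 4 L$
$m{\left(z \right)} = -1366 - 3 z^{2}$ ($m{\left(z \right)} = \left(z^{2} + - 4 z z\right) - 1366 = \left(z^{2} - 4 z^{2}\right) - 1366 = - 3 z^{2} - 1366 = -1366 - 3 z^{2}$)
$\left(B{\left(-15,18 \right)} - 185 k{\left(-11 \right)}\right) - m{\left(908 \right)} = \left(\left(- \frac{1}{2}\right) 18 \left(1 + 18\right) - -2035\right) - \left(-1366 - 3 \cdot 908^{2}\right) = \left(\left(- \frac{1}{2}\right) 18 \cdot 19 + 2035\right) - \left(-1366 - 2473392\right) = \left(-171 + 2035\right) - \left(-1366 - 2473392\right) = 1864 - -2474758 = 1864 + 2474758 = 2476622$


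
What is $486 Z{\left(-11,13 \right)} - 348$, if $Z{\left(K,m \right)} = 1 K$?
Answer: $-5694$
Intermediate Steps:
$Z{\left(K,m \right)} = K$
$486 Z{\left(-11,13 \right)} - 348 = 486 \left(-11\right) - 348 = -5346 - 348 = -5694$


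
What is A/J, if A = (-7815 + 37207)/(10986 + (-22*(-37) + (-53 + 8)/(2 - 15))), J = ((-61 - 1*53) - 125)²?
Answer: 382096/8764931845 ≈ 4.3594e-5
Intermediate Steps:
J = 57121 (J = ((-61 - 53) - 125)² = (-114 - 125)² = (-239)² = 57121)
A = 382096/153445 (A = 29392/(10986 + (814 - 45/(-13))) = 29392/(10986 + (814 - 45*(-1/13))) = 29392/(10986 + (814 + 45/13)) = 29392/(10986 + 10627/13) = 29392/(153445/13) = 29392*(13/153445) = 382096/153445 ≈ 2.4901)
A/J = (382096/153445)/57121 = (382096/153445)*(1/57121) = 382096/8764931845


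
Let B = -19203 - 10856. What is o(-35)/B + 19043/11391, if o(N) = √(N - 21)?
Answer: 19043/11391 - 2*I*√14/30059 ≈ 1.6718 - 0.00024895*I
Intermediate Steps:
o(N) = √(-21 + N)
B = -30059
o(-35)/B + 19043/11391 = √(-21 - 35)/(-30059) + 19043/11391 = √(-56)*(-1/30059) + 19043*(1/11391) = (2*I*√14)*(-1/30059) + 19043/11391 = -2*I*√14/30059 + 19043/11391 = 19043/11391 - 2*I*√14/30059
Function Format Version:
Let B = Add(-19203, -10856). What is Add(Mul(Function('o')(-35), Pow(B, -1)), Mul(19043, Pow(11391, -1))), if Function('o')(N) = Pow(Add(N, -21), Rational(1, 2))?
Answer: Add(Rational(19043, 11391), Mul(Rational(-2, 30059), I, Pow(14, Rational(1, 2)))) ≈ Add(1.6718, Mul(-0.00024895, I))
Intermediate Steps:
Function('o')(N) = Pow(Add(-21, N), Rational(1, 2))
B = -30059
Add(Mul(Function('o')(-35), Pow(B, -1)), Mul(19043, Pow(11391, -1))) = Add(Mul(Pow(Add(-21, -35), Rational(1, 2)), Pow(-30059, -1)), Mul(19043, Pow(11391, -1))) = Add(Mul(Pow(-56, Rational(1, 2)), Rational(-1, 30059)), Mul(19043, Rational(1, 11391))) = Add(Mul(Mul(2, I, Pow(14, Rational(1, 2))), Rational(-1, 30059)), Rational(19043, 11391)) = Add(Mul(Rational(-2, 30059), I, Pow(14, Rational(1, 2))), Rational(19043, 11391)) = Add(Rational(19043, 11391), Mul(Rational(-2, 30059), I, Pow(14, Rational(1, 2))))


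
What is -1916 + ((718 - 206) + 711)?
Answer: -693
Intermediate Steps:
-1916 + ((718 - 206) + 711) = -1916 + (512 + 711) = -1916 + 1223 = -693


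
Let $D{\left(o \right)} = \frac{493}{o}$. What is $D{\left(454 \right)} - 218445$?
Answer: $- \frac{99173537}{454} \approx -2.1844 \cdot 10^{5}$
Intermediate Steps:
$D{\left(454 \right)} - 218445 = \frac{493}{454} - 218445 = - \frac{99173537}{454}$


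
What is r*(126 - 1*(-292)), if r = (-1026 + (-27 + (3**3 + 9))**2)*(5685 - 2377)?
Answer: -1306693080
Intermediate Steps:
r = -3126060 (r = (-1026 + (-27 + (27 + 9))**2)*3308 = (-1026 + (-27 + 36)**2)*3308 = (-1026 + 9**2)*3308 = (-1026 + 81)*3308 = -945*3308 = -3126060)
r*(126 - 1*(-292)) = -3126060*(126 - 1*(-292)) = -3126060*(126 + 292) = -3126060*418 = -1306693080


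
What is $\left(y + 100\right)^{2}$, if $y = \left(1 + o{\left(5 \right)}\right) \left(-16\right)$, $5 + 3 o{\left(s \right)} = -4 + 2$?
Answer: $\frac{132496}{9} \approx 14722.0$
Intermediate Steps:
$o{\left(s \right)} = - \frac{7}{3}$ ($o{\left(s \right)} = - \frac{5}{3} + \frac{-4 + 2}{3} = - \frac{5}{3} + \frac{1}{3} \left(-2\right) = - \frac{5}{3} - \frac{2}{3} = - \frac{7}{3}$)
$y = \frac{64}{3}$ ($y = \left(1 - \frac{7}{3}\right) \left(-16\right) = \left(- \frac{4}{3}\right) \left(-16\right) = \frac{64}{3} \approx 21.333$)
$\left(y + 100\right)^{2} = \left(\frac{64}{3} + 100\right)^{2} = \left(\frac{364}{3}\right)^{2} = \frac{132496}{9}$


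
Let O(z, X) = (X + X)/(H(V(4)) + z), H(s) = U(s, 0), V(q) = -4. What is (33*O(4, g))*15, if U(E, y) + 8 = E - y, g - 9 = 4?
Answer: -6435/4 ≈ -1608.8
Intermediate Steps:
g = 13 (g = 9 + 4 = 13)
U(E, y) = -8 + E - y (U(E, y) = -8 + (E - y) = -8 + E - y)
H(s) = -8 + s (H(s) = -8 + s - 1*0 = -8 + s + 0 = -8 + s)
O(z, X) = 2*X/(-12 + z) (O(z, X) = (X + X)/((-8 - 4) + z) = (2*X)/(-12 + z) = 2*X/(-12 + z))
(33*O(4, g))*15 = (33*(2*13/(-12 + 4)))*15 = (33*(2*13/(-8)))*15 = (33*(2*13*(-⅛)))*15 = (33*(-13/4))*15 = -429/4*15 = -6435/4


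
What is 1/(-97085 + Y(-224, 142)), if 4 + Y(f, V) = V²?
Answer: -1/76925 ≈ -1.3000e-5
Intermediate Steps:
Y(f, V) = -4 + V²
1/(-97085 + Y(-224, 142)) = 1/(-97085 + (-4 + 142²)) = 1/(-97085 + (-4 + 20164)) = 1/(-97085 + 20160) = 1/(-76925) = -1/76925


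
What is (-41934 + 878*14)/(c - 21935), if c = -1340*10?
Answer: 29642/35335 ≈ 0.83889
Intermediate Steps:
c = -13400
(-41934 + 878*14)/(c - 21935) = (-41934 + 878*14)/(-13400 - 21935) = (-41934 + 12292)/(-35335) = -29642*(-1/35335) = 29642/35335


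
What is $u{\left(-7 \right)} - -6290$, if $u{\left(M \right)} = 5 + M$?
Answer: $6288$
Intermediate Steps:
$u{\left(-7 \right)} - -6290 = \left(5 - 7\right) - -6290 = -2 + 6290 = 6288$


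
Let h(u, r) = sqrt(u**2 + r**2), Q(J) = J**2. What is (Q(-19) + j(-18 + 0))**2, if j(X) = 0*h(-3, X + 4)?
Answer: 130321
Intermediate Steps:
h(u, r) = sqrt(r**2 + u**2)
j(X) = 0 (j(X) = 0*sqrt((X + 4)**2 + (-3)**2) = 0*sqrt((4 + X)**2 + 9) = 0*sqrt(9 + (4 + X)**2) = 0)
(Q(-19) + j(-18 + 0))**2 = ((-19)**2 + 0)**2 = (361 + 0)**2 = 361**2 = 130321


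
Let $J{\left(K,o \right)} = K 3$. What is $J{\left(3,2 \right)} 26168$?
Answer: $235512$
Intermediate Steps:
$J{\left(K,o \right)} = 3 K$
$J{\left(3,2 \right)} 26168 = 3 \cdot 3 \cdot 26168 = 9 \cdot 26168 = 235512$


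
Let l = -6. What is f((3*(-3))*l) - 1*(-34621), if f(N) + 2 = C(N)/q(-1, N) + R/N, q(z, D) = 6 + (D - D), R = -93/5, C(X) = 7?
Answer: 1557892/45 ≈ 34620.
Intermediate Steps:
R = -93/5 (R = -93*1/5 = -93/5 ≈ -18.600)
q(z, D) = 6 (q(z, D) = 6 + 0 = 6)
f(N) = -5/6 - 93/(5*N) (f(N) = -2 + (7/6 - 93/(5*N)) = -5/6 - 93/(5*N))
f((3*(-3))*l) - 1*(-34621) = (-558 - 25*3*(-3)*(-6))/(30*(((3*(-3))*(-6)))) - 1*(-34621) = (-558 - (-225)*(-6))/(30*((-9*(-6)))) + 34621 = (1/30)*(-558 - 25*54)/54 + 34621 = (1/30)*(1/54)*(-558 - 1350) + 34621 = (1/30)*(1/54)*(-1908) + 34621 = -53/45 + 34621 = 1557892/45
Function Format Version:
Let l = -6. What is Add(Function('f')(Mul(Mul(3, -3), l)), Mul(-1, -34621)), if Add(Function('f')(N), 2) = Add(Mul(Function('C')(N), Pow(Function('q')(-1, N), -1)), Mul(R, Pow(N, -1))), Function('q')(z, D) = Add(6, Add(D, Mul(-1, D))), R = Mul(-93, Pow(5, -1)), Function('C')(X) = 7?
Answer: Rational(1557892, 45) ≈ 34620.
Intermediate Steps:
R = Rational(-93, 5) (R = Mul(-93, Rational(1, 5)) = Rational(-93, 5) ≈ -18.600)
Function('q')(z, D) = 6 (Function('q')(z, D) = Add(6, 0) = 6)
Function('f')(N) = Add(Rational(-5, 6), Mul(Rational(-93, 5), Pow(N, -1))) (Function('f')(N) = Add(-2, Add(Mul(7, Pow(6, -1)), Mul(Rational(-93, 5), Pow(N, -1)))) = Add(-2, Add(Mul(7, Rational(1, 6)), Mul(Rational(-93, 5), Pow(N, -1)))) = Add(-2, Add(Rational(7, 6), Mul(Rational(-93, 5), Pow(N, -1)))) = Add(Rational(-5, 6), Mul(Rational(-93, 5), Pow(N, -1))))
Add(Function('f')(Mul(Mul(3, -3), l)), Mul(-1, -34621)) = Add(Mul(Rational(1, 30), Pow(Mul(Mul(3, -3), -6), -1), Add(-558, Mul(-25, Mul(Mul(3, -3), -6)))), Mul(-1, -34621)) = Add(Mul(Rational(1, 30), Pow(Mul(-9, -6), -1), Add(-558, Mul(-25, Mul(-9, -6)))), 34621) = Add(Mul(Rational(1, 30), Pow(54, -1), Add(-558, Mul(-25, 54))), 34621) = Add(Mul(Rational(1, 30), Rational(1, 54), Add(-558, -1350)), 34621) = Add(Mul(Rational(1, 30), Rational(1, 54), -1908), 34621) = Add(Rational(-53, 45), 34621) = Rational(1557892, 45)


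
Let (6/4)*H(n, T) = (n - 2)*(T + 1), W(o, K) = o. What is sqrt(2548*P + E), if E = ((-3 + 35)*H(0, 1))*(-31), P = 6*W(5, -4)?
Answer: 2*sqrt(177942)/3 ≈ 281.22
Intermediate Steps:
P = 30 (P = 6*5 = 30)
H(n, T) = 2*(1 + T)*(-2 + n)/3 (H(n, T) = 2*((n - 2)*(T + 1))/3 = 2*((-2 + n)*(1 + T))/3 = 2*((1 + T)*(-2 + n))/3 = 2*(1 + T)*(-2 + n)/3)
E = 7936/3 (E = ((-3 + 35)*(-4/3 - 4/3*1 + (2/3)*0 + (2/3)*1*0))*(-31) = (32*(-4/3 - 4/3 + 0 + 0))*(-31) = (32*(-8/3))*(-31) = -256/3*(-31) = 7936/3 ≈ 2645.3)
sqrt(2548*P + E) = sqrt(2548*30 + 7936/3) = sqrt(76440 + 7936/3) = sqrt(237256/3) = 2*sqrt(177942)/3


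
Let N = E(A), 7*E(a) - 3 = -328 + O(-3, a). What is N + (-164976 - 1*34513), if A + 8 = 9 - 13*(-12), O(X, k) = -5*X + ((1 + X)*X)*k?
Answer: -1395791/7 ≈ -1.9940e+5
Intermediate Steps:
O(X, k) = -5*X + X*k*(1 + X) (O(X, k) = -5*X + (X*(1 + X))*k = -5*X + X*k*(1 + X))
A = 157 (A = -8 + (9 - 13*(-12)) = -8 + (9 + 156) = -8 + 165 = 157)
E(a) = -310/7 + 6*a/7 (E(a) = 3/7 + (-328 - 3*(-5 + a - 3*a))/7 = 3/7 + (-328 - 3*(-5 - 2*a))/7 = 3/7 + (-328 + (15 + 6*a))/7 = 3/7 + (-313 + 6*a)/7 = 3/7 + (-313/7 + 6*a/7) = -310/7 + 6*a/7)
N = 632/7 (N = -310/7 + (6/7)*157 = -310/7 + 942/7 = 632/7 ≈ 90.286)
N + (-164976 - 1*34513) = 632/7 + (-164976 - 1*34513) = 632/7 + (-164976 - 34513) = 632/7 - 199489 = -1395791/7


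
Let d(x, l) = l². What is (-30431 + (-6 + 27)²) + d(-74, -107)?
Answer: -18541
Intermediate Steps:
(-30431 + (-6 + 27)²) + d(-74, -107) = (-30431 + (-6 + 27)²) + (-107)² = (-30431 + 21²) + 11449 = (-30431 + 441) + 11449 = -29990 + 11449 = -18541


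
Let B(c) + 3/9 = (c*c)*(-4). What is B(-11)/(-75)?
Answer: 1453/225 ≈ 6.4578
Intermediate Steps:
B(c) = -⅓ - 4*c² (B(c) = -⅓ + (c*c)*(-4) = -⅓ + c²*(-4) = -⅓ - 4*c²)
B(-11)/(-75) = (-⅓ - 4*(-11)²)/(-75) = (-⅓ - 4*121)*(-1/75) = (-⅓ - 484)*(-1/75) = -1453/3*(-1/75) = 1453/225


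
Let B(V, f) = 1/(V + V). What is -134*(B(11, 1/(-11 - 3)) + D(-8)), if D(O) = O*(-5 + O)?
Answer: -153363/11 ≈ -13942.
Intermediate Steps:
B(V, f) = 1/(2*V)
-134*(B(11, 1/(-11 - 3)) + D(-8)) = -134*((1/2)/11 - 8*(-5 - 8)) = -134*((1/2)*(1/11) - 8*(-13)) = -134*(1/22 + 104) = -134*2289/22 = -153363/11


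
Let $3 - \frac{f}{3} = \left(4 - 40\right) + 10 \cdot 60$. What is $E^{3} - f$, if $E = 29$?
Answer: $26072$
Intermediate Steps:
$f = -1683$ ($f = 9 - 3 \left(\left(4 - 40\right) + 10 \cdot 60\right) = 9 - 3 \left(-36 + 600\right) = 9 - 1692 = -1683$)
$E^{3} - f = 29^{3} - -1683 = 24389 + 1683 = 26072$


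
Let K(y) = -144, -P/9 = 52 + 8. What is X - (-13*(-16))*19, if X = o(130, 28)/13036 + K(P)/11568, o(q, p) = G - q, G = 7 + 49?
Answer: -6207980247/1570838 ≈ -3952.0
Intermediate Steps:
P = -540 (P = -9*(52 + 8) = -9*60 = -540)
G = 56
o(q, p) = 56 - q
X = -28471/1570838 (X = (56 - 1*130)/13036 - 144/11568 = (56 - 130)*(1/13036) - 144*1/11568 = -74*1/13036 - 3/241 = -37/6518 - 3/241 = -28471/1570838 ≈ -0.018125)
X - (-13*(-16))*19 = -28471/1570838 - (-13*(-16))*19 = -28471/1570838 - 208*19 = -28471/1570838 - 1*3952 = -28471/1570838 - 3952 = -6207980247/1570838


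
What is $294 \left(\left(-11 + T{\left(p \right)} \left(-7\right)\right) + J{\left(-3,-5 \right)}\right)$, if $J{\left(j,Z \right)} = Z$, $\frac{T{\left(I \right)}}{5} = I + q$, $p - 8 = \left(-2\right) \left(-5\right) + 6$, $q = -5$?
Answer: $-200214$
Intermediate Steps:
$p = 24$ ($p = 8 + \left(\left(-2\right) \left(-5\right) + 6\right) = 8 + \left(10 + 6\right) = 8 + 16 = 24$)
$T{\left(I \right)} = -25 + 5 I$ ($T{\left(I \right)} = 5 \left(I - 5\right) = 5 \left(-5 + I\right) = -25 + 5 I$)
$294 \left(\left(-11 + T{\left(p \right)} \left(-7\right)\right) + J{\left(-3,-5 \right)}\right) = 294 \left(\left(-11 + \left(-25 + 5 \cdot 24\right) \left(-7\right)\right) - 5\right) = 294 \left(\left(-11 + \left(-25 + 120\right) \left(-7\right)\right) - 5\right) = 294 \left(\left(-11 + 95 \left(-7\right)\right) - 5\right) = 294 \left(\left(-11 - 665\right) - 5\right) = 294 \left(-676 - 5\right) = 294 \left(-681\right) = -200214$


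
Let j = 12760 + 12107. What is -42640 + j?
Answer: -17773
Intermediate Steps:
j = 24867
-42640 + j = -42640 + 24867 = -17773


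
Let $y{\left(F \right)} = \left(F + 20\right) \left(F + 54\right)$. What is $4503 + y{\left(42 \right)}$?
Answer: $10455$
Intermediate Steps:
$y{\left(F \right)} = \left(20 + F\right) \left(54 + F\right)$
$4503 + y{\left(42 \right)} = 4503 + \left(1080 + 42^{2} + 74 \cdot 42\right) = 4503 + \left(1080 + 1764 + 3108\right) = 4503 + 5952 = 10455$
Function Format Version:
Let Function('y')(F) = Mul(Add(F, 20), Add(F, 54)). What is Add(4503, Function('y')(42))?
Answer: 10455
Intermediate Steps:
Function('y')(F) = Mul(Add(20, F), Add(54, F))
Add(4503, Function('y')(42)) = Add(4503, Add(1080, Pow(42, 2), Mul(74, 42))) = Add(4503, Add(1080, 1764, 3108)) = Add(4503, 5952) = 10455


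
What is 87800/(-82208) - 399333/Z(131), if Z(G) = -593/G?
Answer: 537558005773/6093668 ≈ 88216.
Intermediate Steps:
87800/(-82208) - 399333/Z(131) = 87800/(-82208) - 399333/((-593/131)) = 87800*(-1/82208) - 399333/((-593*1/131)) = -10975/10276 - 399333/(-593/131) = -10975/10276 - 399333*(-131/593) = -10975/10276 + 52312623/593 = 537558005773/6093668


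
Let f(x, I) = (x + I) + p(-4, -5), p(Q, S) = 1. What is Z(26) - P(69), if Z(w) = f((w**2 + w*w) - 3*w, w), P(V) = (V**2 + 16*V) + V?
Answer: -4633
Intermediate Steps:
f(x, I) = 1 + I + x (f(x, I) = (x + I) + 1 = (I + x) + 1 = 1 + I + x)
P(V) = V**2 + 17*V
Z(w) = 1 - 2*w + 2*w**2 (Z(w) = 1 + w + ((w**2 + w*w) - 3*w) = 1 + w + ((w**2 + w**2) - 3*w) = 1 + w + (2*w**2 - 3*w) = 1 + w + (-3*w + 2*w**2) = 1 - 2*w + 2*w**2)
Z(26) - P(69) = (1 + 26 + 26*(-3 + 2*26)) - 69*(17 + 69) = (1 + 26 + 26*(-3 + 52)) - 69*86 = (1 + 26 + 26*49) - 1*5934 = (1 + 26 + 1274) - 5934 = 1301 - 5934 = -4633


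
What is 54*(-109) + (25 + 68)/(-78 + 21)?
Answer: -111865/19 ≈ -5887.6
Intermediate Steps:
54*(-109) + (25 + 68)/(-78 + 21) = -5886 + 93/(-57) = -5886 + 93*(-1/57) = -5886 - 31/19 = -111865/19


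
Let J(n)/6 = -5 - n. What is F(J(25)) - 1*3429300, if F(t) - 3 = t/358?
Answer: -613844253/179 ≈ -3.4293e+6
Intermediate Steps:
J(n) = -30 - 6*n (J(n) = 6*(-5 - n) = -30 - 6*n)
F(t) = 3 + t/358
F(J(25)) - 1*3429300 = (3 + (-30 - 6*25)/358) - 1*3429300 = (3 + (-30 - 150)/358) - 3429300 = (3 + (1/358)*(-180)) - 3429300 = (3 - 90/179) - 3429300 = 447/179 - 3429300 = -613844253/179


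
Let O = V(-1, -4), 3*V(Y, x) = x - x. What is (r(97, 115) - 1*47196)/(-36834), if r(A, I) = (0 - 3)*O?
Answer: 7866/6139 ≈ 1.2813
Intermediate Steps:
V(Y, x) = 0 (V(Y, x) = (x - x)/3 = (⅓)*0 = 0)
O = 0
r(A, I) = 0 (r(A, I) = (0 - 3)*0 = -3*0 = 0)
(r(97, 115) - 1*47196)/(-36834) = (0 - 1*47196)/(-36834) = (0 - 47196)*(-1/36834) = -47196*(-1/36834) = 7866/6139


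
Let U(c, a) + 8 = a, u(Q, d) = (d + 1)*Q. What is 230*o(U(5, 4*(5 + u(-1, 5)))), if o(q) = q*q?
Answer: 33120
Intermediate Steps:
u(Q, d) = Q*(1 + d) (u(Q, d) = (1 + d)*Q = Q*(1 + d))
U(c, a) = -8 + a
o(q) = q²
230*o(U(5, 4*(5 + u(-1, 5)))) = 230*(-8 + 4*(5 - (1 + 5)))² = 230*(-8 + 4*(5 - 1*6))² = 230*(-8 + 4*(5 - 6))² = 230*(-8 + 4*(-1))² = 230*(-8 - 4)² = 230*(-12)² = 230*144 = 33120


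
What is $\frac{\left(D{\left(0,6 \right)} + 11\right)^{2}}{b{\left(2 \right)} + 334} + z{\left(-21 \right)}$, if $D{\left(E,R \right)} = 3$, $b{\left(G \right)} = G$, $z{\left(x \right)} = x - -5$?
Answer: $- \frac{185}{12} \approx -15.417$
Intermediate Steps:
$z{\left(x \right)} = 5 + x$ ($z{\left(x \right)} = x + 5 = 5 + x$)
$\frac{\left(D{\left(0,6 \right)} + 11\right)^{2}}{b{\left(2 \right)} + 334} + z{\left(-21 \right)} = \frac{\left(3 + 11\right)^{2}}{2 + 334} + \left(5 - 21\right) = \frac{14^{2}}{336} - 16 = \frac{1}{336} \cdot 196 - 16 = \frac{7}{12} - 16 = - \frac{185}{12}$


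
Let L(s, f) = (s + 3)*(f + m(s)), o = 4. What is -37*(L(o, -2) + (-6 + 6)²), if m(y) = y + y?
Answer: -1554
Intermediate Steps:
m(y) = 2*y
L(s, f) = (3 + s)*(f + 2*s) (L(s, f) = (s + 3)*(f + 2*s) = (3 + s)*(f + 2*s))
-37*(L(o, -2) + (-6 + 6)²) = -37*((2*4² + 3*(-2) + 6*4 - 2*4) + (-6 + 6)²) = -37*((2*16 - 6 + 24 - 8) + 0²) = -37*((32 - 6 + 24 - 8) + 0) = -37*(42 + 0) = -37*42 = -1554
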